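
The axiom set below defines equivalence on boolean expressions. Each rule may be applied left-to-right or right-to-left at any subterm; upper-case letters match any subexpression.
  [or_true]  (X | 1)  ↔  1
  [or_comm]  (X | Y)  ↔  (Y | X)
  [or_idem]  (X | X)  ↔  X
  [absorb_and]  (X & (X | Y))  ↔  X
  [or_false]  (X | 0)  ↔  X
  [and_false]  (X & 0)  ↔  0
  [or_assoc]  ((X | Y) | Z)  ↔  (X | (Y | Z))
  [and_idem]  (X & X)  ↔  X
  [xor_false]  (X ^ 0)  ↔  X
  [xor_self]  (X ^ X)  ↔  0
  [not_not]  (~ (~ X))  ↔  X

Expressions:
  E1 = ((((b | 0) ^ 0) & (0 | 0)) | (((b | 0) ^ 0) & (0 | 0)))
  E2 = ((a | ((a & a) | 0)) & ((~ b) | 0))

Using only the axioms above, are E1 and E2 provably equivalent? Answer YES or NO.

All listed rules preserve value, hence provable equivalence implies equal values everywhere; look for a separating assignment.
a=1, b=0 gives E1 ↦ 0, E2 ↦ 1; values differ ⇒ not provably equivalent.

NO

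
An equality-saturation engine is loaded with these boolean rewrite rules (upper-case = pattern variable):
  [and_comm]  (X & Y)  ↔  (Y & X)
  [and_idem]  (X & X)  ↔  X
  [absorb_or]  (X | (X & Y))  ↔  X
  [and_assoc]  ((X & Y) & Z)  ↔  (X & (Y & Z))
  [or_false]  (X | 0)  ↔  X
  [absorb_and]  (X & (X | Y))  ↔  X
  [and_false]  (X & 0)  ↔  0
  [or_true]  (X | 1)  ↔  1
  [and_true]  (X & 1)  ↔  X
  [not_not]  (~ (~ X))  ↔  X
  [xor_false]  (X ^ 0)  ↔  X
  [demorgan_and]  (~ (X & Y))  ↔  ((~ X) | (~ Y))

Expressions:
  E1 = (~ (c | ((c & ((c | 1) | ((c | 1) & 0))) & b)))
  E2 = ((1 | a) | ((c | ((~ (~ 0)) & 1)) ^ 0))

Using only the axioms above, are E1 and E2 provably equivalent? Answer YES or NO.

Every axiom is a valid identity, so a rewrite proof would force E1 and E2 to agree under every assignment.
At a=0, b=0, c=1: E1 = 0 but E2 = 1; they differ, so no derivation exists.

NO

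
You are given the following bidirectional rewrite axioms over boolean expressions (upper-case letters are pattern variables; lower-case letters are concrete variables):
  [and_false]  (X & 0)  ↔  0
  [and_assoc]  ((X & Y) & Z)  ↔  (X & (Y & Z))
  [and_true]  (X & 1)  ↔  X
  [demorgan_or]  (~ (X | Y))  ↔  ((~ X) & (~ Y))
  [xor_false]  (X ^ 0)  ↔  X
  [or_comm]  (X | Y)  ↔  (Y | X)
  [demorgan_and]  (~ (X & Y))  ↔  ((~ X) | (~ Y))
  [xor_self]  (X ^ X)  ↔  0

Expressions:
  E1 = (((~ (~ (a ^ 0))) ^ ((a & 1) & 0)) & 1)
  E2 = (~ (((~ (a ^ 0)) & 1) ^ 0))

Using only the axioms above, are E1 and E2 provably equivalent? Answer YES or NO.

step 1: xor_false (→) rewrites (a ^ 0) into a, now (((~ (~ a)) ^ ((a & 1) & 0)) & 1)
step 2: and_true (→) rewrites (a & 1) into a, now (((~ (~ a)) ^ (a & 0)) & 1)
step 3: and_false (→) rewrites (a & 0) into 0, now (((~ (~ a)) ^ 0) & 1)
step 4: xor_false (→) rewrites ((~ (~ a)) ^ 0) into (~ (~ a)), now ((~ (~ a)) & 1)
step 5: and_true (→) rewrites ((~ (~ a)) & 1) into (~ (~ a))
step 6: and_true (←) rewrites (~ a) into ((~ a) & 1), now (~ ((~ a) & 1))
step 7: xor_false (←) rewrites a into (a ^ 0), now (~ ((~ (a ^ 0)) & 1))
step 8: xor_false (←) rewrites ((~ (a ^ 0)) & 1) into (((~ (a ^ 0)) & 1) ^ 0), which is E2

YES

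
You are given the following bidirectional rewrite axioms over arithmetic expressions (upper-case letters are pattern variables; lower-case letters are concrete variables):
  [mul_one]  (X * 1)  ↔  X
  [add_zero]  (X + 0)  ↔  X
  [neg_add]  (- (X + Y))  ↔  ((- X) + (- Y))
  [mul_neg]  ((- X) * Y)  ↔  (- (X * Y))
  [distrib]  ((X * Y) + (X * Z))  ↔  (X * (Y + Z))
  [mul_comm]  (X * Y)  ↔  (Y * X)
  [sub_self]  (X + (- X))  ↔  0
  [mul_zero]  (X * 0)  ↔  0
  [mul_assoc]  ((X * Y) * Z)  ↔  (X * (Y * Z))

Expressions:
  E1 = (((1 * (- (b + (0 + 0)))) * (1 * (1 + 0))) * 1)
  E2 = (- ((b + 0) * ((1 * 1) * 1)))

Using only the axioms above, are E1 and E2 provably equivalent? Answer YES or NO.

YES

(1) (0 + 0)  =[add_zero →]=  0    ⊢ (((1 * (- (b + 0))) * (1 * (1 + 0))) * 1)
(2) (1 + 0)  =[add_zero →]=  1    ⊢ (((1 * (- (b + 0))) * (1 * 1)) * 1)
(3) (b + 0)  =[add_zero →]=  b    ⊢ (((1 * (- b)) * (1 * 1)) * 1)
(4) (1 * 1)  =[mul_one →]=  1    ⊢ (((1 * (- b)) * 1) * 1)
(5) ((1 * (- b)) * 1)  =[mul_one →]=  (1 * (- b))    ⊢ ((1 * (- b)) * 1)
(6) ((1 * (- b)) * 1)  =[mul_assoc →]=  (1 * ((- b) * 1))
(7) ((- b) * 1)  =[mul_one →]=  (- b)    ⊢ (1 * (- b))
(8) (1 * (- b))  =[mul_comm →]=  ((- b) * 1)
(9) ((- b) * 1)  =[mul_one →]=  (- b)
(10) b  =[add_zero ←]=  (b + 0)    ⊢ (- (b + 0))
(11) (b + 0)  =[mul_one ←]=  ((b + 0) * 1)    ⊢ (- ((b + 0) * 1))
(12) 1  =[mul_one ←]=  (1 * 1)    ⊢ (- ((b + 0) * (1 * 1)))
(13) 1  =[mul_one ←]=  (1 * 1)    ⊢ E2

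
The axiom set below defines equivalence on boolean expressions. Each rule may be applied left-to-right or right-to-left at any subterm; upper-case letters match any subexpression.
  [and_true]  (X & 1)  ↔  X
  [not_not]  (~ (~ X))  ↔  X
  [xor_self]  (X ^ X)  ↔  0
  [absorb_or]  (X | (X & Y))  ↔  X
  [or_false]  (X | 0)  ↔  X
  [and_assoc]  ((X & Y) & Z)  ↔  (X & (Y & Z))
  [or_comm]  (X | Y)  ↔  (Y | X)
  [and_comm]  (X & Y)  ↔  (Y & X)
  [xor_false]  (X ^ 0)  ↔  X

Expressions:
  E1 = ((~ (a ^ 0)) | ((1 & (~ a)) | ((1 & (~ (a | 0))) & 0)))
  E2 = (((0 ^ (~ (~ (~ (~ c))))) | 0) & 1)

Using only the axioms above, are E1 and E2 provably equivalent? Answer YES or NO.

NO

The axioms are sound identities: if E1 ↔* E2 then E1 and E2 evaluate identically under any assignment.
Under a=0, c=0: E1 evaluates to 1, E2 to 0. Distinct ⇒ no rewrite sequence connects them.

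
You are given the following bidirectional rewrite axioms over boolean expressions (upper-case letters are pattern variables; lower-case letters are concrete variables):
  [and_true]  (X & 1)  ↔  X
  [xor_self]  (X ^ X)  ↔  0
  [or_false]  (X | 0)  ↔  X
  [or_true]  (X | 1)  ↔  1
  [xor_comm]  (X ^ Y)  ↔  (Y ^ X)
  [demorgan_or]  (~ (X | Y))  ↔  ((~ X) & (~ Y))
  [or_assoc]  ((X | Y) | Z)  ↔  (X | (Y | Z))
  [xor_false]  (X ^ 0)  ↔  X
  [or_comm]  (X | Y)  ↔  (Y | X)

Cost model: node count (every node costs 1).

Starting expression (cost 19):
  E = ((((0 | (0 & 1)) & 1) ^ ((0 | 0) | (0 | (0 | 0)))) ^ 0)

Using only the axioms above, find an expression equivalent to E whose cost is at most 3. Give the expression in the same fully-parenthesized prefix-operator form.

step 1: xor_false (→) rewrites ((((0 | (0 & 1)) & 1) ^ ((0 | 0) | (0 | (0 | 0)))) ^ 0) into (((0 | (0 & 1)) & 1) ^ ((0 | 0) | (0 | (0 | 0))))
step 2: or_false (→) rewrites (0 | 0) into 0, now (((0 | (0 & 1)) & 1) ^ ((0 | 0) | (0 | 0)))
step 3: or_false (→) rewrites (0 | 0) into 0, now (((0 | (0 & 1)) & 1) ^ (0 | (0 | 0)))
step 4: and_true (→) rewrites (0 & 1) into 0, now (((0 | 0) & 1) ^ (0 | (0 | 0)))
step 5: or_false (→) rewrites (0 | 0) into 0, now (((0 | 0) & 1) ^ (0 | 0))
step 6: or_false (→) rewrites (0 | 0) into 0, now (((0 | 0) & 1) ^ 0)
step 7: and_true (→) rewrites ((0 | 0) & 1) into (0 | 0), now ((0 | 0) ^ 0)
step 8: xor_false (→) rewrites ((0 | 0) ^ 0) into (0 | 0), reaching cost 3 (bound 3)

(0 | 0)   [cost 3]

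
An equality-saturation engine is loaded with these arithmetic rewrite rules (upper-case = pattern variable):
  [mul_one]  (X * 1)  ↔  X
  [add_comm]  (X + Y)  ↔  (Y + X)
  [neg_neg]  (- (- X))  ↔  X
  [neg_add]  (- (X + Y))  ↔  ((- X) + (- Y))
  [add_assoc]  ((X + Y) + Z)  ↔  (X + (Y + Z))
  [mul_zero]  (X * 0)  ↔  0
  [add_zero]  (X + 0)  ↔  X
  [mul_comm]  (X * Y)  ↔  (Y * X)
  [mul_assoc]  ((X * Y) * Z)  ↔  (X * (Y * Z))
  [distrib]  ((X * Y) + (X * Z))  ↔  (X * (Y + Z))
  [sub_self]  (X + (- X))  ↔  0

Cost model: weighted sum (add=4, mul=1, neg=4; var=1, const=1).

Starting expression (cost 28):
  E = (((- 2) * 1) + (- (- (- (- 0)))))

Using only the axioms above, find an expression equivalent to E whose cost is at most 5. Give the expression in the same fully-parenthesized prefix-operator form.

(- 2)   [cost 5]

1. [neg_neg →] (- (- (- (- 0))))  →  (- (- 0));  E = (((- 2) * 1) + (- (- 0)))
2. [neg_neg →] (- (- 0))  →  0;  E = (((- 2) * 1) + 0)
3. [add_zero →] (((- 2) * 1) + 0)  →  ((- 2) * 1)
4. [mul_one →] ((- 2) * 1)  →  (- 2);  cost 5 ≤ 5, done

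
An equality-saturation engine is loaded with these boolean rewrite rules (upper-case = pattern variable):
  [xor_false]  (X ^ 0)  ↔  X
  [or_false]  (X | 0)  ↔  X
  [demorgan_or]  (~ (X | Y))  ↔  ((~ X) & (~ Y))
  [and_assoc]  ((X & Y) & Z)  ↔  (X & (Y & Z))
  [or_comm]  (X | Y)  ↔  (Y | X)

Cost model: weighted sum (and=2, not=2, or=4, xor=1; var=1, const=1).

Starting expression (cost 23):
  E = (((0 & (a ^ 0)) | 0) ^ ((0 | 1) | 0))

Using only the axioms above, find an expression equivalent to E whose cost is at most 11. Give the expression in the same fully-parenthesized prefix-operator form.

((0 & a) ^ (0 | 1))   [cost 11]

step 1: xor_false (→) rewrites (a ^ 0) into a, now (((0 & a) | 0) ^ ((0 | 1) | 0))
step 2: or_false (→) rewrites ((0 & a) | 0) into (0 & a), now ((0 & a) ^ ((0 | 1) | 0))
step 3: or_false (→) rewrites ((0 | 1) | 0) into (0 | 1), reaching cost 11 (bound 11)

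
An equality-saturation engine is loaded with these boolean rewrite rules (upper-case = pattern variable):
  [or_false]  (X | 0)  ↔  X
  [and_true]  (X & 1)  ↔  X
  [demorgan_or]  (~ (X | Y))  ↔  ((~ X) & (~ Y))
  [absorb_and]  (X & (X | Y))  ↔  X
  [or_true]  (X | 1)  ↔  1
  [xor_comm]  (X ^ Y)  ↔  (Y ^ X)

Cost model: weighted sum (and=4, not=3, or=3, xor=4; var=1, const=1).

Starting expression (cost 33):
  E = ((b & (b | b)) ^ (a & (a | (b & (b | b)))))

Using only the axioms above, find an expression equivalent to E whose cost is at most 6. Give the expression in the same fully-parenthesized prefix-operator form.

1. [absorb_and →] (b & (b | b))  →  b;  E = (b ^ (a & (a | (b & (b | b)))))
2. [absorb_and →] (b & (b | b))  →  b;  E = (b ^ (a & (a | b)))
3. [absorb_and →] (a & (a | b))  →  a;  cost 6 ≤ 6, done

(b ^ a)   [cost 6]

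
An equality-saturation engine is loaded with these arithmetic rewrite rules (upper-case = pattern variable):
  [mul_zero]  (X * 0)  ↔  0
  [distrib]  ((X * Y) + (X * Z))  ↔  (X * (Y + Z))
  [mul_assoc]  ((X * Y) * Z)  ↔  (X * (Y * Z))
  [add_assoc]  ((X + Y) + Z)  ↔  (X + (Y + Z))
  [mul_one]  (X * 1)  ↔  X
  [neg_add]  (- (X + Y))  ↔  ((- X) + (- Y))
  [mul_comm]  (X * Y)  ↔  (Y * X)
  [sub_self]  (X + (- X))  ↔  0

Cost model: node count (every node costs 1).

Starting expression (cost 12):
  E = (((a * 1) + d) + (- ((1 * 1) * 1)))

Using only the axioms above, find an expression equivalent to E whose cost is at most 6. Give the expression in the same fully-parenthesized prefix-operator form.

((a + d) + (- 1))   [cost 6]

step 1: mul_one (→) rewrites (a * 1) into a, now ((a + d) + (- ((1 * 1) * 1)))
step 2: mul_one (→) rewrites (1 * 1) into 1, now ((a + d) + (- (1 * 1)))
step 3: mul_one (→) rewrites (1 * 1) into 1, reaching cost 6 (bound 6)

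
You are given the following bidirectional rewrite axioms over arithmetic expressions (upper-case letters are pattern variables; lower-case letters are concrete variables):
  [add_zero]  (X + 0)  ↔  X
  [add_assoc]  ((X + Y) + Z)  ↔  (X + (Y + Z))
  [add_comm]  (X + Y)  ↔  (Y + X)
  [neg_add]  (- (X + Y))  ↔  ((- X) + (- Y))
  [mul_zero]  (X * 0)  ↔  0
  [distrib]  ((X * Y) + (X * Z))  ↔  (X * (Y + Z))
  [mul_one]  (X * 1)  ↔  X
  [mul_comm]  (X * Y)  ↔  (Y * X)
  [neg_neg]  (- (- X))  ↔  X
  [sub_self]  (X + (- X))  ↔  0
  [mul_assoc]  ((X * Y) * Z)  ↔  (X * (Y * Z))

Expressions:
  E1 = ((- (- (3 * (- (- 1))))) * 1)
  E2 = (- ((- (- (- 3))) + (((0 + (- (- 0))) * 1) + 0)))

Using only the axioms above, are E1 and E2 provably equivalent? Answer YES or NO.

YES

(1) (- (- 1))  =[neg_neg →]=  1    ⊢ ((- (- (3 * 1))) * 1)
(2) (3 * 1)  =[mul_one →]=  3    ⊢ ((- (- 3)) * 1)
(3) ((- (- 3)) * 1)  =[mul_one →]=  (- (- 3))
(4) (- 3)  =[add_zero ←]=  ((- 3) + 0)    ⊢ (- ((- 3) + 0))
(5) 0  =[add_zero ←]=  (0 + 0)    ⊢ (- ((- 3) + (0 + 0)))
(6) 3  =[neg_neg ←]=  (- (- 3))    ⊢ (- ((- (- (- 3))) + (0 + 0)))
(7) (0 + 0)  =[mul_one ←]=  ((0 + 0) * 1)    ⊢ (- ((- (- (- 3))) + ((0 + 0) * 1)))
(8) ((0 + 0) * 1)  =[add_zero ←]=  (((0 + 0) * 1) + 0)    ⊢ (- ((- (- (- 3))) + (((0 + 0) * 1) + 0)))
(9) 0  =[neg_neg ←]=  (- (- 0))    ⊢ E2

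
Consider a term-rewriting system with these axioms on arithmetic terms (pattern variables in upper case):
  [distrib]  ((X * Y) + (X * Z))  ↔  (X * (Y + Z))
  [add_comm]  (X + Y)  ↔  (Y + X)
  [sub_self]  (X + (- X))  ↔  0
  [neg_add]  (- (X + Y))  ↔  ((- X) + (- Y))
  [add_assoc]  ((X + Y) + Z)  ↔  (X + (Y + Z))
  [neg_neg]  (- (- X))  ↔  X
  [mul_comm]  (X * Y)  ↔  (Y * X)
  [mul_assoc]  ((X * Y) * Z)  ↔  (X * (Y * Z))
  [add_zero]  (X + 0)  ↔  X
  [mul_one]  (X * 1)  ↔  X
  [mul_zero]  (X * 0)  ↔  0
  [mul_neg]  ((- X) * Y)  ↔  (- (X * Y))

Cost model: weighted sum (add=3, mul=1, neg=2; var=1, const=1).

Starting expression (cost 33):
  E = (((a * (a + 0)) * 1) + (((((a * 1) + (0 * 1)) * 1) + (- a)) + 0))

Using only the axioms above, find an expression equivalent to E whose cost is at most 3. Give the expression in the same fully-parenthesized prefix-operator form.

step 1: mul_one (→) rewrites (((a * 1) + (0 * 1)) * 1) into ((a * 1) + (0 * 1)), now (((a * (a + 0)) * 1) + ((((a * 1) + (0 * 1)) + (- a)) + 0))
step 2: mul_one (→) rewrites ((a * (a + 0)) * 1) into (a * (a + 0)), now ((a * (a + 0)) + ((((a * 1) + (0 * 1)) + (- a)) + 0))
step 3: add_zero (→) rewrites ((((a * 1) + (0 * 1)) + (- a)) + 0) into (((a * 1) + (0 * 1)) + (- a)), now ((a * (a + 0)) + (((a * 1) + (0 * 1)) + (- a)))
step 4: mul_one (→) rewrites (0 * 1) into 0, now ((a * (a + 0)) + (((a * 1) + 0) + (- a)))
step 5: mul_one (→) rewrites (a * 1) into a, now ((a * (a + 0)) + ((a + 0) + (- a)))
step 6: add_zero (→) rewrites (a + 0) into a, now ((a * (a + 0)) + (a + (- a)))
step 7: sub_self (→) rewrites (a + (- a)) into 0, now ((a * (a + 0)) + 0)
step 8: add_zero (→) rewrites ((a * (a + 0)) + 0) into (a * (a + 0))
step 9: mul_comm (→) rewrites (a * (a + 0)) into ((a + 0) * a)
step 10: add_zero (→) rewrites (a + 0) into a, reaching cost 3 (bound 3)

(a * a)   [cost 3]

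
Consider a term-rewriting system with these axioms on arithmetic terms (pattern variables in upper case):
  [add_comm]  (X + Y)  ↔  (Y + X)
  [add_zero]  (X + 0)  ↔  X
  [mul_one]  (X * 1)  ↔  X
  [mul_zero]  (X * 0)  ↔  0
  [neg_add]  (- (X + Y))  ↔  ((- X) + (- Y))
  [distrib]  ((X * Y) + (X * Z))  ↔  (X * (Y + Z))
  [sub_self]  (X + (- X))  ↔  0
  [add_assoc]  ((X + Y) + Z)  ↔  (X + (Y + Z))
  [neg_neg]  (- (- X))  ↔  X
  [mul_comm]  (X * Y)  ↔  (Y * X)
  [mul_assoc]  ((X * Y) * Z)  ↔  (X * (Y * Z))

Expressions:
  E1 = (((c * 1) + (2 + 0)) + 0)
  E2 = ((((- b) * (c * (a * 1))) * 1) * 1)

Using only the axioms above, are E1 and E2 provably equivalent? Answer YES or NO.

Every axiom is a valid identity, so a rewrite proof would force E1 and E2 to agree under every assignment.
At a=0, b=0, c=0: E1 = 2 but E2 = 0; they differ, so no derivation exists.

NO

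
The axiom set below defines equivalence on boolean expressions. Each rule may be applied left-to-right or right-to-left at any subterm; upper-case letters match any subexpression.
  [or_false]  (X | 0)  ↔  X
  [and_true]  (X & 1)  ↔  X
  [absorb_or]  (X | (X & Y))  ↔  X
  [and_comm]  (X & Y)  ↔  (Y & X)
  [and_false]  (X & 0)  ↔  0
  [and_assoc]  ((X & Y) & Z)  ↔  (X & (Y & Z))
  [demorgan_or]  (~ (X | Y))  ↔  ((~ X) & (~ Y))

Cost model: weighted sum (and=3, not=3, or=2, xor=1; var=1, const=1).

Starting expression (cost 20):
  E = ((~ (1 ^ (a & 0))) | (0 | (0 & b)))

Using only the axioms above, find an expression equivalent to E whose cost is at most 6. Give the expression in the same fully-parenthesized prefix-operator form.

1. [absorb_or →] (0 | (0 & b))  →  0;  E = ((~ (1 ^ (a & 0))) | 0)
2. [or_false →] ((~ (1 ^ (a & 0))) | 0)  →  (~ (1 ^ (a & 0)))
3. [and_false →] (a & 0)  →  0;  cost 6 ≤ 6, done

(~ (1 ^ 0))   [cost 6]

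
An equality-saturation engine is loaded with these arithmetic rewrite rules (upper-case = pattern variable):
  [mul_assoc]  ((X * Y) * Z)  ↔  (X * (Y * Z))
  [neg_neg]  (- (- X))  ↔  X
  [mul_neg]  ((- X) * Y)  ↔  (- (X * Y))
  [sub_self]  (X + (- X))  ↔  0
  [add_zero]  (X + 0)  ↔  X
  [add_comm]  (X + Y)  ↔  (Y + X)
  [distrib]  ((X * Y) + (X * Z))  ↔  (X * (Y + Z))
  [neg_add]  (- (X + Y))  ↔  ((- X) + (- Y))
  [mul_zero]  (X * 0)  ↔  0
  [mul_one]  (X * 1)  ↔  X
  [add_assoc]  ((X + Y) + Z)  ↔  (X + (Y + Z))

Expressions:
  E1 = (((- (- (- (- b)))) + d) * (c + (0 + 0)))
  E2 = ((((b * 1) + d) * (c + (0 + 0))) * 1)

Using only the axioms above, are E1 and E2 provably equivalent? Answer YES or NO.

YES

1. [neg_neg →] (- (- (- (- b))))  →  (- (- b));  E1 = (((- (- b)) + d) * (c + (0 + 0)))
2. [neg_neg →] (- (- b))  →  b;  E1 = ((b + d) * (c + (0 + 0)))
3. [mul_one ←] b  →  (b * 1);  E1 = (((b * 1) + d) * (c + (0 + 0)))
4. [mul_one ←] (((b * 1) + d) * (c + (0 + 0)))  →  ((((b * 1) + d) * (c + (0 + 0))) * 1);  this is E2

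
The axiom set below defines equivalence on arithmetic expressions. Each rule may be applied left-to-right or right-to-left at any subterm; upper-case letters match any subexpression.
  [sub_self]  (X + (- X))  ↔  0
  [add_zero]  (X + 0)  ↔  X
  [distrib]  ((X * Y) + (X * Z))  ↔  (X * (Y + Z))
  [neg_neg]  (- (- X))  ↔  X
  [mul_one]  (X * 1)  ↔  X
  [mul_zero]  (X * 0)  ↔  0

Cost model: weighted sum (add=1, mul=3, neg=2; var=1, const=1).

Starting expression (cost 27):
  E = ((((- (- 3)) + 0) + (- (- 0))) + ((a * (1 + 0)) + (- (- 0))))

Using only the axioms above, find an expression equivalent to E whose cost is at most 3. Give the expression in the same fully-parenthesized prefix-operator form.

step 1: neg_neg (→) rewrites (- (- 3)) into 3, now (((3 + 0) + (- (- 0))) + ((a * (1 + 0)) + (- (- 0))))
step 2: add_zero (→) rewrites (1 + 0) into 1, now (((3 + 0) + (- (- 0))) + ((a * 1) + (- (- 0))))
step 3: neg_neg (→) rewrites (- (- 0)) into 0, now (((3 + 0) + (- (- 0))) + ((a * 1) + 0))
step 4: mul_one (→) rewrites (a * 1) into a, now (((3 + 0) + (- (- 0))) + (a + 0))
step 5: add_zero (→) rewrites (3 + 0) into 3, now ((3 + (- (- 0))) + (a + 0))
step 6: neg_neg (→) rewrites (- (- 0)) into 0, now ((3 + 0) + (a + 0))
step 7: add_zero (→) rewrites (a + 0) into a, now ((3 + 0) + a)
step 8: add_zero (→) rewrites (3 + 0) into 3, reaching cost 3 (bound 3)

(3 + a)   [cost 3]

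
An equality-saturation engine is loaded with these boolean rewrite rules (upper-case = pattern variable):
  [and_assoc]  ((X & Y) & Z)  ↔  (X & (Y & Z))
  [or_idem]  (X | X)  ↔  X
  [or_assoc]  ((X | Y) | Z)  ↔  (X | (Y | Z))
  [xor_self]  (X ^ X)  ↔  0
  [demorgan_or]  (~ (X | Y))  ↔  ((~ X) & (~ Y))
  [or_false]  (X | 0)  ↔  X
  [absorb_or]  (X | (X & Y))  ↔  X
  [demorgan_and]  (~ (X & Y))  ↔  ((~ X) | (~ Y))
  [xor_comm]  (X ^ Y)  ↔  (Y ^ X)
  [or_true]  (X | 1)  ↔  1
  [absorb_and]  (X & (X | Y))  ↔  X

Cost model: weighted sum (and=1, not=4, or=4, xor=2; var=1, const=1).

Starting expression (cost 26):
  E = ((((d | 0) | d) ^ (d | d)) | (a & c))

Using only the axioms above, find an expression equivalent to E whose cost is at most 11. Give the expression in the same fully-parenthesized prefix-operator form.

1. [or_false →] (d | 0)  →  d;  E = (((d | d) ^ (d | d)) | (a & c))
2. [or_idem →] (d | d)  →  d;  E = (((d | d) ^ d) | (a & c))
3. [xor_comm →] ((d | d) ^ d)  →  (d ^ (d | d));  E = ((d ^ (d | d)) | (a & c))
4. [or_idem →] (d | d)  →  d;  cost 11 ≤ 11, done

((d ^ d) | (a & c))   [cost 11]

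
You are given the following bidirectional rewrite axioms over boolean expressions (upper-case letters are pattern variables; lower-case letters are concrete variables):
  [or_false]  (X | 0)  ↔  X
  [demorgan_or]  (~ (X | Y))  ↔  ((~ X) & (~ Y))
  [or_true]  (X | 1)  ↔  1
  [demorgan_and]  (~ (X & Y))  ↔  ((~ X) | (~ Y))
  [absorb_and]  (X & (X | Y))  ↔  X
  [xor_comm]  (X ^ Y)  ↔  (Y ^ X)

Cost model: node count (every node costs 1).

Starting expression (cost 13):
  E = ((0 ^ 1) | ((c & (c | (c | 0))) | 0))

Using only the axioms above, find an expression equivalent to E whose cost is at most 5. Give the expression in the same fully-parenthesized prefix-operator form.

(1) (c | 0)  =[or_false →]=  c    ⊢ ((0 ^ 1) | ((c & (c | c)) | 0))
(2) ((c & (c | c)) | 0)  =[or_false →]=  (c & (c | c))    ⊢ ((0 ^ 1) | (c & (c | c)))
(3) (c & (c | c))  =[absorb_and →]=  c    ⊢ cost 5, within 5

((0 ^ 1) | c)   [cost 5]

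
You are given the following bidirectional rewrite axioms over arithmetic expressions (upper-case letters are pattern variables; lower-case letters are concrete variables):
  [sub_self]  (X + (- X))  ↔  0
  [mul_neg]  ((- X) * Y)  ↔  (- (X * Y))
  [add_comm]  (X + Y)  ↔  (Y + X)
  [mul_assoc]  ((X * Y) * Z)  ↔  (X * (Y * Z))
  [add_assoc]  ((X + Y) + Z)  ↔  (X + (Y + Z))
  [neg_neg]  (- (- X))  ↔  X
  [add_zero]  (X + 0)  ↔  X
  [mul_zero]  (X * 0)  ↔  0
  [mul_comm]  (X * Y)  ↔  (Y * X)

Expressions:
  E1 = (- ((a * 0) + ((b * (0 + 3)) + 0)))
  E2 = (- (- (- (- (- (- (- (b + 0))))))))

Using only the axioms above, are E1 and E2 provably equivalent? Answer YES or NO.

NO

Every axiom is a valid identity, so a rewrite proof would force E1 and E2 to agree under every assignment.
At a=0, b=1: E1 = -3 but E2 = -1; they differ, so no derivation exists.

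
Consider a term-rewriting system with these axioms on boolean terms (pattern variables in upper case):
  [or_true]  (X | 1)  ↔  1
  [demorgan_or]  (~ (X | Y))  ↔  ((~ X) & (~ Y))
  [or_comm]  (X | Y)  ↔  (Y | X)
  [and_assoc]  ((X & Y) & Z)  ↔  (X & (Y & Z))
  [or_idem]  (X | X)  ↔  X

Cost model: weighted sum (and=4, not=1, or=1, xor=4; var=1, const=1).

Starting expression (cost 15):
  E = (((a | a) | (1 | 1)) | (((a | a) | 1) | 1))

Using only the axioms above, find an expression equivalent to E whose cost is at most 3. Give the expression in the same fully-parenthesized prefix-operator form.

(1 | 1)   [cost 3]

(1) (a | a)  =[or_idem →]=  a    ⊢ (((a | a) | (1 | 1)) | ((a | 1) | 1))
(2) (a | 1)  =[or_true →]=  1    ⊢ (((a | a) | (1 | 1)) | (1 | 1))
(3) (((a | a) | (1 | 1)) | (1 | 1))  =[or_comm →]=  ((1 | 1) | ((a | a) | (1 | 1)))
(4) (1 | 1)  =[or_idem →]=  1    ⊢ ((1 | 1) | ((a | a) | 1))
(5) (a | a)  =[or_idem →]=  a    ⊢ ((1 | 1) | (a | 1))
(6) (1 | 1)  =[or_idem →]=  1    ⊢ (1 | (a | 1))
(7) (a | 1)  =[or_true →]=  1    ⊢ cost 3, within 3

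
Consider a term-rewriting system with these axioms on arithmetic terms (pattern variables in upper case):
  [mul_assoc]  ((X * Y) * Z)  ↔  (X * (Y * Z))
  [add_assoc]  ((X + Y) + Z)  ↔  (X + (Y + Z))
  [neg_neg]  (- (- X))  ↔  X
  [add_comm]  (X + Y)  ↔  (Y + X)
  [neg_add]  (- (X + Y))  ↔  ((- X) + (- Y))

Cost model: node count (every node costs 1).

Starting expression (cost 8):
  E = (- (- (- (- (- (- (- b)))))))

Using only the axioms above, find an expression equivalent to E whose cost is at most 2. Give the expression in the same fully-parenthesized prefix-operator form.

(- b)   [cost 2]

1. [neg_neg →] (- (- (- (- (- (- b))))))  →  (- (- (- (- b))));  E = (- (- (- (- (- b)))))
2. [neg_neg →] (- (- (- (- b))))  →  (- (- b));  E = (- (- (- b)))
3. [neg_neg →] (- (- (- b)))  →  (- b);  cost 2 ≤ 2, done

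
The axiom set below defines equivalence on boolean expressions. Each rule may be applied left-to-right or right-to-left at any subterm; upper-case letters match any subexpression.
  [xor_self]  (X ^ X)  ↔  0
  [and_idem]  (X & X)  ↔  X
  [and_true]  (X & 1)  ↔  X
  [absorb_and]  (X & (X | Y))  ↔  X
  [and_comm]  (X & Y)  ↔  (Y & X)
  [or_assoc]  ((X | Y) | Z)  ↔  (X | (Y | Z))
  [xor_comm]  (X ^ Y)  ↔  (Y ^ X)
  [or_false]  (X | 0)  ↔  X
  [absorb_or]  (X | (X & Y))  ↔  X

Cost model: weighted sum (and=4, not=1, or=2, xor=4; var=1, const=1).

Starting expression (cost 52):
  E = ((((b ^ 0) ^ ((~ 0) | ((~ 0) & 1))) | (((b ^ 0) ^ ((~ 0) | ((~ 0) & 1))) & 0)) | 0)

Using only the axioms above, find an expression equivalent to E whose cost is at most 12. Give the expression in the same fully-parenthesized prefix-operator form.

((b ^ 0) ^ (~ 0))   [cost 12]

step 1: absorb_or (→) rewrites (((b ^ 0) ^ ((~ 0) | ((~ 0) & 1))) | (((b ^ 0) ^ ((~ 0) | ((~ 0) & 1))) & 0)) into ((b ^ 0) ^ ((~ 0) | ((~ 0) & 1))), now (((b ^ 0) ^ ((~ 0) | ((~ 0) & 1))) | 0)
step 2: or_false (→) rewrites (((b ^ 0) ^ ((~ 0) | ((~ 0) & 1))) | 0) into ((b ^ 0) ^ ((~ 0) | ((~ 0) & 1)))
step 3: absorb_or (→) rewrites ((~ 0) | ((~ 0) & 1)) into (~ 0), reaching cost 12 (bound 12)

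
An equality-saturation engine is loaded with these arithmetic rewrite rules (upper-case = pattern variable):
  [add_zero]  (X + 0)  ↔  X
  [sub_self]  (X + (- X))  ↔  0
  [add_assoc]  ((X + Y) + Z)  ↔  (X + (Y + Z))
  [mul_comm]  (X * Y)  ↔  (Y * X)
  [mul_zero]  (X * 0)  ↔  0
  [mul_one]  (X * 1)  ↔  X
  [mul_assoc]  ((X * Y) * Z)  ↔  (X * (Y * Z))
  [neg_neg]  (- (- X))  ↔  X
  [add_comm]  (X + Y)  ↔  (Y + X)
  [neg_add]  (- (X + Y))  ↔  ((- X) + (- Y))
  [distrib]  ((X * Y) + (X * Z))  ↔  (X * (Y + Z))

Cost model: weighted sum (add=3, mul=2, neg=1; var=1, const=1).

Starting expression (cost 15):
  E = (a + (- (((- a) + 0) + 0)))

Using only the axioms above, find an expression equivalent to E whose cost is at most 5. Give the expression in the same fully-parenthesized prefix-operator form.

(a + a)   [cost 5]

1. [add_zero →] ((- a) + 0)  →  (- a);  E = (a + (- ((- a) + 0)))
2. [add_zero →] ((- a) + 0)  →  (- a);  E = (a + (- (- a)))
3. [neg_neg →] (- (- a))  →  a;  cost 5 ≤ 5, done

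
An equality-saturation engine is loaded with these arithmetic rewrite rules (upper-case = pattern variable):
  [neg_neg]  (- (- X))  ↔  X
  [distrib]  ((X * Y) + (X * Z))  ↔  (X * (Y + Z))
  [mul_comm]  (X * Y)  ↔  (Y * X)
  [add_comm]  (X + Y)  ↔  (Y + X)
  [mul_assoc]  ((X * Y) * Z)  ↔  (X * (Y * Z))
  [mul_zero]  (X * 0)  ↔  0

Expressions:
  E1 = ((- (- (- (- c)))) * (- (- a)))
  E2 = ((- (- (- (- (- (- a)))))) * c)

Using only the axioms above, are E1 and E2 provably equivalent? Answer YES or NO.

YES

(1) (- (- (- c)))  =[neg_neg →]=  (- c)    ⊢ ((- (- c)) * (- (- a)))
(2) (- (- c))  =[neg_neg →]=  c    ⊢ (c * (- (- a)))
(3) (- (- a))  =[neg_neg →]=  a    ⊢ (c * a)
(4) (c * a)  =[mul_comm →]=  (a * c)
(5) a  =[neg_neg ←]=  (- (- a))    ⊢ ((- (- a)) * c)
(6) a  =[neg_neg ←]=  (- (- a))    ⊢ ((- (- (- (- a)))) * c)
(7) (- (- (- a)))  =[neg_neg ←]=  (- (- (- (- (- a)))))    ⊢ E2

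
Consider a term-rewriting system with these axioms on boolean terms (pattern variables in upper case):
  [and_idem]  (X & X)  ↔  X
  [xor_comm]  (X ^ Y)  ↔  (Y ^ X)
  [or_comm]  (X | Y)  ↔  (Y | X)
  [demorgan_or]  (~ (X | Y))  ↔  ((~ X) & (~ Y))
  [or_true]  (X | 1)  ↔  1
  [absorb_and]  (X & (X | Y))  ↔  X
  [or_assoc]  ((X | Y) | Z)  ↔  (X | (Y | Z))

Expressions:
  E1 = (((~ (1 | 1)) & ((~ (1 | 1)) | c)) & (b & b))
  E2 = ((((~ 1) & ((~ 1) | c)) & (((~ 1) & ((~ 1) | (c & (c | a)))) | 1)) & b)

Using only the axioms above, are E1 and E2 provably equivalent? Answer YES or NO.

YES

step 1: absorb_and (→) rewrites ((~ (1 | 1)) & ((~ (1 | 1)) | c)) into (~ (1 | 1)), now ((~ (1 | 1)) & (b & b))
step 2: and_idem (→) rewrites (b & b) into b, now ((~ (1 | 1)) & b)
step 3: or_true (→) rewrites (1 | 1) into 1, now ((~ 1) & b)
step 4: absorb_and (←) rewrites (~ 1) into ((~ 1) & ((~ 1) | c)), now (((~ 1) & ((~ 1) | c)) & b)
step 5: absorb_and (←) rewrites ((~ 1) & ((~ 1) | c)) into (((~ 1) & ((~ 1) | c)) & (((~ 1) & ((~ 1) | c)) | 1)), now ((((~ 1) & ((~ 1) | c)) & (((~ 1) & ((~ 1) | c)) | 1)) & b)
step 6: absorb_and (←) rewrites c into (c & (c | a)), which is E2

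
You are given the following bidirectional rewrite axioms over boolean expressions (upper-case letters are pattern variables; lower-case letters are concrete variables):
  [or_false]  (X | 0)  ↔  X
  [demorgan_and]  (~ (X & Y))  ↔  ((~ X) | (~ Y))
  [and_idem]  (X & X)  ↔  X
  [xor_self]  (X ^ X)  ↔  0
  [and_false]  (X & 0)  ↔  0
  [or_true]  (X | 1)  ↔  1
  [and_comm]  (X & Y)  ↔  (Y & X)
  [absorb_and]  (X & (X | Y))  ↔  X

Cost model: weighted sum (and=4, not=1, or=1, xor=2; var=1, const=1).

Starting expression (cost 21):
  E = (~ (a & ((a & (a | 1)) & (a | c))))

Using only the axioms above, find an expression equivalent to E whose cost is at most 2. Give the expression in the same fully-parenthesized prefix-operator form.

step 1: absorb_and (→) rewrites (a & (a | 1)) into a, now (~ (a & (a & (a | c))))
step 2: absorb_and (→) rewrites (a & (a | c)) into a, now (~ (a & a))
step 3: and_idem (→) rewrites (a & a) into a, reaching cost 2 (bound 2)

(~ a)   [cost 2]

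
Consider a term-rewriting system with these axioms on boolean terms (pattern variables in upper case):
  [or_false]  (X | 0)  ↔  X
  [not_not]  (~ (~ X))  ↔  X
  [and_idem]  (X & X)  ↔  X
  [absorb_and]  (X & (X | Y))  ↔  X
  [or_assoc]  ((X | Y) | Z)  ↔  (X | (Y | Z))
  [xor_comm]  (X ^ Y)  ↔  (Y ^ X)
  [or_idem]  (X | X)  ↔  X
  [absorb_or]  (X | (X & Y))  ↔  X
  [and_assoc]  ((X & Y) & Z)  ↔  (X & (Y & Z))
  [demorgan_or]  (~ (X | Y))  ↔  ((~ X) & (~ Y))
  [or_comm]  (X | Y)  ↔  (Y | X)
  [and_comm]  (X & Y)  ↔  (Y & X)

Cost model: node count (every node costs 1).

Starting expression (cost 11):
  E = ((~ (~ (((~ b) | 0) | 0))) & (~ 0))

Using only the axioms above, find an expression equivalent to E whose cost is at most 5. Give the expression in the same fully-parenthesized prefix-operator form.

1. [or_false →] ((~ b) | 0)  →  (~ b);  E = ((~ (~ ((~ b) | 0))) & (~ 0))
2. [or_false →] ((~ b) | 0)  →  (~ b);  E = ((~ (~ (~ b))) & (~ 0))
3. [not_not →] (~ (~ b))  →  b;  cost 5 ≤ 5, done

((~ b) & (~ 0))   [cost 5]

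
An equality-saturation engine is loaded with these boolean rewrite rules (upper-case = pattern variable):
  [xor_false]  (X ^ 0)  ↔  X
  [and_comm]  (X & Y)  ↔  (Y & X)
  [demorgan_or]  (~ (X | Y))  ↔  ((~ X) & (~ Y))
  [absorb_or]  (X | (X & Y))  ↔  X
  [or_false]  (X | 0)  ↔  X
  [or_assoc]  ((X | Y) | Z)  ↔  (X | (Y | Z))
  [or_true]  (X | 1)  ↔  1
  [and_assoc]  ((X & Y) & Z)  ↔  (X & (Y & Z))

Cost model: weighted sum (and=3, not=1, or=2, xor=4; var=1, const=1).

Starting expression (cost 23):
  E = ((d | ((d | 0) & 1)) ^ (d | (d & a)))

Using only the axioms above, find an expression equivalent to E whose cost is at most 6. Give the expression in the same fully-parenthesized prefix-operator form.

1. [absorb_or →] (d | (d & a))  →  d;  E = ((d | ((d | 0) & 1)) ^ d)
2. [or_false →] (d | 0)  →  d;  E = ((d | (d & 1)) ^ d)
3. [absorb_or →] (d | (d & 1))  →  d;  cost 6 ≤ 6, done

(d ^ d)   [cost 6]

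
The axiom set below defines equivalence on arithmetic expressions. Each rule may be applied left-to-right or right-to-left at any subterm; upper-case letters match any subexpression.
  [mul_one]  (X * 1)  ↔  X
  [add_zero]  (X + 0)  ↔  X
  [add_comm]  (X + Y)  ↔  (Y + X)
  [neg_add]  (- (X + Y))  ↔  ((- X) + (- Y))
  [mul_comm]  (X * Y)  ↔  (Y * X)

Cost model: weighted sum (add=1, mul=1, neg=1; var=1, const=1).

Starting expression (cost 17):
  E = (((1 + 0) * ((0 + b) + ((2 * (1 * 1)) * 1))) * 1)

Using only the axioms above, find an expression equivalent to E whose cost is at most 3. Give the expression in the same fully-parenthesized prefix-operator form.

(b + 2)   [cost 3]

(1) (1 * 1)  =[mul_one →]=  1    ⊢ (((1 + 0) * ((0 + b) + ((2 * 1) * 1))) * 1)
(2) (0 + b)  =[add_comm →]=  (b + 0)    ⊢ (((1 + 0) * ((b + 0) + ((2 * 1) * 1))) * 1)
(3) (((1 + 0) * ((b + 0) + ((2 * 1) * 1))) * 1)  =[mul_one →]=  ((1 + 0) * ((b + 0) + ((2 * 1) * 1)))
(4) (1 + 0)  =[add_zero →]=  1    ⊢ (1 * ((b + 0) + ((2 * 1) * 1)))
(5) (2 * 1)  =[mul_one →]=  2    ⊢ (1 * ((b + 0) + (2 * 1)))
(6) (2 * 1)  =[mul_one →]=  2    ⊢ (1 * ((b + 0) + 2))
(7) (1 * ((b + 0) + 2))  =[mul_comm →]=  (((b + 0) + 2) * 1)
(8) (((b + 0) + 2) * 1)  =[mul_one →]=  ((b + 0) + 2)
(9) (b + 0)  =[add_zero →]=  b    ⊢ cost 3, within 3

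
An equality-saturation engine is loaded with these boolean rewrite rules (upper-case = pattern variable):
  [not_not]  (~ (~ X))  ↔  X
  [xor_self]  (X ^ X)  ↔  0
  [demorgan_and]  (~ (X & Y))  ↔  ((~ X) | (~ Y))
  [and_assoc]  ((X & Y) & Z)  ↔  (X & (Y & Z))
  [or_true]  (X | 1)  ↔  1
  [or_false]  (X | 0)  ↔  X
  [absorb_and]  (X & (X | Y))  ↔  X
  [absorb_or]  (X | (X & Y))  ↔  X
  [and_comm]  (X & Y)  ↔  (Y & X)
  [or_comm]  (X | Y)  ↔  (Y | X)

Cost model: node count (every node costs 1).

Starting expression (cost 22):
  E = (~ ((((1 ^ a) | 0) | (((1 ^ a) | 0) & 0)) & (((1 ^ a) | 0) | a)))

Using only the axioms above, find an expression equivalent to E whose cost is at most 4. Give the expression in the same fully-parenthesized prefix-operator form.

1. [absorb_or →] (((1 ^ a) | 0) | (((1 ^ a) | 0) & 0))  →  ((1 ^ a) | 0);  E = (~ (((1 ^ a) | 0) & (((1 ^ a) | 0) | a)))
2. [absorb_and →] (((1 ^ a) | 0) & (((1 ^ a) | 0) | a))  →  ((1 ^ a) | 0);  E = (~ ((1 ^ a) | 0))
3. [or_false →] ((1 ^ a) | 0)  →  (1 ^ a);  cost 4 ≤ 4, done

(~ (1 ^ a))   [cost 4]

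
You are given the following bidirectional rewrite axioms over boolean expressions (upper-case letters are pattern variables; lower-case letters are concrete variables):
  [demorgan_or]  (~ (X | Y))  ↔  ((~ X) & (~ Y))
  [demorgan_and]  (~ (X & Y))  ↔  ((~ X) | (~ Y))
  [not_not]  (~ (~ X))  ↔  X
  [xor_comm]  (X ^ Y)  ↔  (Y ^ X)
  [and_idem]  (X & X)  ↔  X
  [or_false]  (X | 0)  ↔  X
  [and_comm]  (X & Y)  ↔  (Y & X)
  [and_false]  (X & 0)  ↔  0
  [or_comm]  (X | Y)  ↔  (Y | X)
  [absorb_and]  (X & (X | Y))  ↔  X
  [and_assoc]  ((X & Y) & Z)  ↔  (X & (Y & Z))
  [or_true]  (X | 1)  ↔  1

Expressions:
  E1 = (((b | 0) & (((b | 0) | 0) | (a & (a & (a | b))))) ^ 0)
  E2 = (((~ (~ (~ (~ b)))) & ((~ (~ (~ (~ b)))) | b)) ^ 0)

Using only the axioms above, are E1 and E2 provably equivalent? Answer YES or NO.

(1) (a & (a | b))  =[absorb_and →]=  a    ⊢ (((b | 0) & (((b | 0) | 0) | (a & a))) ^ 0)
(2) (b | 0)  =[or_false →]=  b    ⊢ ((b & (((b | 0) | 0) | (a & a))) ^ 0)
(3) (b | 0)  =[or_false →]=  b    ⊢ ((b & ((b | 0) | (a & a))) ^ 0)
(4) (a & a)  =[and_idem →]=  a    ⊢ ((b & ((b | 0) | a)) ^ 0)
(5) (b | 0)  =[or_false →]=  b    ⊢ ((b & (b | a)) ^ 0)
(6) (b & (b | a))  =[absorb_and →]=  b    ⊢ (b ^ 0)
(7) b  =[not_not ←]=  (~ (~ b))    ⊢ ((~ (~ b)) ^ 0)
(8) b  =[not_not ←]=  (~ (~ b))    ⊢ ((~ (~ (~ (~ b)))) ^ 0)
(9) (~ (~ (~ (~ b))))  =[absorb_and ←]=  ((~ (~ (~ (~ b)))) & ((~ (~ (~ (~ b)))) | b))    ⊢ E2

YES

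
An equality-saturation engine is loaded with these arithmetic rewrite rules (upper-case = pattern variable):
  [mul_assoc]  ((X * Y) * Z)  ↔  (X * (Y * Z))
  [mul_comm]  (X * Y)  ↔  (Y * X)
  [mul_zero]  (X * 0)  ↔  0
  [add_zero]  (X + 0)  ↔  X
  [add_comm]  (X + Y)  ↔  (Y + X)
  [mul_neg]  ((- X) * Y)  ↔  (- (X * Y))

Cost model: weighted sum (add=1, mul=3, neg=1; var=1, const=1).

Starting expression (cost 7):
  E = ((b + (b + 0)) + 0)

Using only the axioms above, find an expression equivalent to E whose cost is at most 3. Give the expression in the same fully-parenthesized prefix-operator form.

(b + b)   [cost 3]

step 1: add_zero (→) rewrites ((b + (b + 0)) + 0) into (b + (b + 0))
step 2: add_zero (→) rewrites (b + 0) into b, reaching cost 3 (bound 3)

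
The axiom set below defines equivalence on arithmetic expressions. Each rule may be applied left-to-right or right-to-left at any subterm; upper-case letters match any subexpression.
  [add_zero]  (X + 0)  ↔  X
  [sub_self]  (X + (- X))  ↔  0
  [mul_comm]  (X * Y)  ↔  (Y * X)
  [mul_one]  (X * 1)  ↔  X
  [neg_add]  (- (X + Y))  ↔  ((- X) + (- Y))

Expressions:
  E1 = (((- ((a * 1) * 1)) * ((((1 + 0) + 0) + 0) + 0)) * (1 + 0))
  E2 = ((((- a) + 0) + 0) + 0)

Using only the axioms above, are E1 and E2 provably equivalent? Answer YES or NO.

1. [add_zero →] (1 + 0)  →  1;  E1 = (((- ((a * 1) * 1)) * (((1 + 0) + 0) + 0)) * (1 + 0))
2. [add_zero →] (1 + 0)  →  1;  E1 = (((- ((a * 1) * 1)) * (((1 + 0) + 0) + 0)) * 1)
3. [add_zero →] (1 + 0)  →  1;  E1 = (((- ((a * 1) * 1)) * ((1 + 0) + 0)) * 1)
4. [mul_one →] (((- ((a * 1) * 1)) * ((1 + 0) + 0)) * 1)  →  ((- ((a * 1) * 1)) * ((1 + 0) + 0))
5. [mul_one →] (a * 1)  →  a;  E1 = ((- (a * 1)) * ((1 + 0) + 0))
6. [mul_comm →] (a * 1)  →  (1 * a);  E1 = ((- (1 * a)) * ((1 + 0) + 0))
7. [add_zero →] ((1 + 0) + 0)  →  (1 + 0);  E1 = ((- (1 * a)) * (1 + 0))
8. [add_zero →] (1 + 0)  →  1;  E1 = ((- (1 * a)) * 1)
9. [mul_comm →] (1 * a)  →  (a * 1);  E1 = ((- (a * 1)) * 1)
10. [mul_one →] (a * 1)  →  a;  E1 = ((- a) * 1)
11. [mul_one →] ((- a) * 1)  →  (- a)
12. [add_zero ←] (- a)  →  ((- a) + 0)
13. [add_zero ←] (- a)  →  ((- a) + 0);  E1 = (((- a) + 0) + 0)
14. [add_zero ←] (- a)  →  ((- a) + 0);  this is E2

YES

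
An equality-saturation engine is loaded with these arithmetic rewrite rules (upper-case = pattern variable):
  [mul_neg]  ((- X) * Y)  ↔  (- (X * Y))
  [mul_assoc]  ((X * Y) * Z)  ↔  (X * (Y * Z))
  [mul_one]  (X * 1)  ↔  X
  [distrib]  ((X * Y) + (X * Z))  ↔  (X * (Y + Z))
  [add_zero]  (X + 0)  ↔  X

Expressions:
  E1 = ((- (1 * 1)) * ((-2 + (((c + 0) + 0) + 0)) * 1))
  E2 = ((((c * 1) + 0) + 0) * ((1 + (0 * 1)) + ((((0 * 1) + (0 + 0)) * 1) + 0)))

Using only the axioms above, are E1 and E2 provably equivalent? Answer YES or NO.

The axioms are sound identities: if E1 ↔* E2 then E1 and E2 evaluate identically under any assignment.
Under c=0: E1 evaluates to 2, E2 to 0. Distinct ⇒ no rewrite sequence connects them.

NO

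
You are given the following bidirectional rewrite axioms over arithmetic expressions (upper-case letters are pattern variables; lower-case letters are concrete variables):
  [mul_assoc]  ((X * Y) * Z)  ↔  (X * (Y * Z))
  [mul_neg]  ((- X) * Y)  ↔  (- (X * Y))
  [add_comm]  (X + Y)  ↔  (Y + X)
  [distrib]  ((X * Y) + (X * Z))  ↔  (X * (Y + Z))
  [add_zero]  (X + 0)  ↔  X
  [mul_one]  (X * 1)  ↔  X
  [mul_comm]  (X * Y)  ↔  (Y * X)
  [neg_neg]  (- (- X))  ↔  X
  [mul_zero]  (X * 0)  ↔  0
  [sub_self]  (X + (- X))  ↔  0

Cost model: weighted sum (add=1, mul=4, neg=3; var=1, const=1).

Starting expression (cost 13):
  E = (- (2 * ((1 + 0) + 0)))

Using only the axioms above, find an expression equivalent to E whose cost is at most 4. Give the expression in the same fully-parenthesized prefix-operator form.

(- 2)   [cost 4]

1. [add_zero →] (1 + 0)  →  1;  E = (- (2 * (1 + 0)))
2. [add_zero →] (1 + 0)  →  1;  E = (- (2 * 1))
3. [mul_one →] (2 * 1)  →  2;  cost 4 ≤ 4, done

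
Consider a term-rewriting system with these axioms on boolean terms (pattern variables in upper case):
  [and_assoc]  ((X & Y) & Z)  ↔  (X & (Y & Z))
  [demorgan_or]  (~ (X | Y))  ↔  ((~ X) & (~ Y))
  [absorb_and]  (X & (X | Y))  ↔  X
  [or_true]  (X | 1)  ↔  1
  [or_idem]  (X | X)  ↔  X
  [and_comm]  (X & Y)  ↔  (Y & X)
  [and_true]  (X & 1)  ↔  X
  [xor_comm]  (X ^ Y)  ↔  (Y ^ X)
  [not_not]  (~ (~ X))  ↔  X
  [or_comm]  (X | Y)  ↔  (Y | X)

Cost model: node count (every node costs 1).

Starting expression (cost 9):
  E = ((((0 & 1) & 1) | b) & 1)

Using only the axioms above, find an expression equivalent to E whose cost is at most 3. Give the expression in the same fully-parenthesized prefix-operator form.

(0 | b)   [cost 3]

step 1: and_true (→) rewrites (0 & 1) into 0, now (((0 & 1) | b) & 1)
step 2: and_true (→) rewrites (0 & 1) into 0, now ((0 | b) & 1)
step 3: and_true (→) rewrites ((0 | b) & 1) into (0 | b), reaching cost 3 (bound 3)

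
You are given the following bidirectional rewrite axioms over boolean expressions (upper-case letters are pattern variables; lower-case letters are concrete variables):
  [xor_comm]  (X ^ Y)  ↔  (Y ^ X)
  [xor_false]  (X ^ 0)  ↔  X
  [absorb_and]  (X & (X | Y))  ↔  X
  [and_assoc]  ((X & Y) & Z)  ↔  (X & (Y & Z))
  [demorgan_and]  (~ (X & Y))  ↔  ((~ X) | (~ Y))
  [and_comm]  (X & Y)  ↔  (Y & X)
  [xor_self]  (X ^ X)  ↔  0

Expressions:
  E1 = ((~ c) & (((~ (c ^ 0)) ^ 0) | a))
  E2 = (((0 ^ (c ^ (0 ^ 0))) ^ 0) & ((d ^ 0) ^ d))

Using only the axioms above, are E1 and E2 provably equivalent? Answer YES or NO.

Every axiom is a valid identity, so a rewrite proof would force E1 and E2 to agree under every assignment.
At a=0, c=0, d=0: E1 = 1 but E2 = 0; they differ, so no derivation exists.

NO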